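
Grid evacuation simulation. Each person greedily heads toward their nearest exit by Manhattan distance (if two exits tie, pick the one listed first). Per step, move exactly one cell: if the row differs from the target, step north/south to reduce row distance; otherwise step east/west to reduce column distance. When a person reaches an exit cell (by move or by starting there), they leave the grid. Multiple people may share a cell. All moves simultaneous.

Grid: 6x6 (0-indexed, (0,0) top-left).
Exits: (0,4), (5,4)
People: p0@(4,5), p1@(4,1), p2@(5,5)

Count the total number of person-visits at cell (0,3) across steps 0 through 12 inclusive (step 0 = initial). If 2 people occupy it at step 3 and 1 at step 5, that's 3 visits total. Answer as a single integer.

Step 0: p0@(4,5) p1@(4,1) p2@(5,5) -> at (0,3): 0 [-], cum=0
Step 1: p0@(5,5) p1@(5,1) p2@ESC -> at (0,3): 0 [-], cum=0
Step 2: p0@ESC p1@(5,2) p2@ESC -> at (0,3): 0 [-], cum=0
Step 3: p0@ESC p1@(5,3) p2@ESC -> at (0,3): 0 [-], cum=0
Step 4: p0@ESC p1@ESC p2@ESC -> at (0,3): 0 [-], cum=0
Total visits = 0

Answer: 0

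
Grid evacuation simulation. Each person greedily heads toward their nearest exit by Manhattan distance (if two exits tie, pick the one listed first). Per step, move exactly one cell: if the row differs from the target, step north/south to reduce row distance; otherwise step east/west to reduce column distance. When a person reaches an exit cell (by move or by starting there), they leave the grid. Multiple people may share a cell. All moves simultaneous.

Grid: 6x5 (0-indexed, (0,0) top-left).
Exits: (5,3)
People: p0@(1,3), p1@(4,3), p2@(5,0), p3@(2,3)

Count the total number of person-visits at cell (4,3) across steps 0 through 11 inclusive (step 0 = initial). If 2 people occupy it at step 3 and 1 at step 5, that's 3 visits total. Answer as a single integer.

Answer: 3

Derivation:
Step 0: p0@(1,3) p1@(4,3) p2@(5,0) p3@(2,3) -> at (4,3): 1 [p1], cum=1
Step 1: p0@(2,3) p1@ESC p2@(5,1) p3@(3,3) -> at (4,3): 0 [-], cum=1
Step 2: p0@(3,3) p1@ESC p2@(5,2) p3@(4,3) -> at (4,3): 1 [p3], cum=2
Step 3: p0@(4,3) p1@ESC p2@ESC p3@ESC -> at (4,3): 1 [p0], cum=3
Step 4: p0@ESC p1@ESC p2@ESC p3@ESC -> at (4,3): 0 [-], cum=3
Total visits = 3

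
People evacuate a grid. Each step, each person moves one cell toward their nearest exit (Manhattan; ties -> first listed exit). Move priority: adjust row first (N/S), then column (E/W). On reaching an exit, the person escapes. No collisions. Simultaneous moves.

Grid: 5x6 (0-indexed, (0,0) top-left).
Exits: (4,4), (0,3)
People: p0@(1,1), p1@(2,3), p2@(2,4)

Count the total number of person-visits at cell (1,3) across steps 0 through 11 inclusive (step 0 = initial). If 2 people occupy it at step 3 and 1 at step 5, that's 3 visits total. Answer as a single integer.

Answer: 1

Derivation:
Step 0: p0@(1,1) p1@(2,3) p2@(2,4) -> at (1,3): 0 [-], cum=0
Step 1: p0@(0,1) p1@(1,3) p2@(3,4) -> at (1,3): 1 [p1], cum=1
Step 2: p0@(0,2) p1@ESC p2@ESC -> at (1,3): 0 [-], cum=1
Step 3: p0@ESC p1@ESC p2@ESC -> at (1,3): 0 [-], cum=1
Total visits = 1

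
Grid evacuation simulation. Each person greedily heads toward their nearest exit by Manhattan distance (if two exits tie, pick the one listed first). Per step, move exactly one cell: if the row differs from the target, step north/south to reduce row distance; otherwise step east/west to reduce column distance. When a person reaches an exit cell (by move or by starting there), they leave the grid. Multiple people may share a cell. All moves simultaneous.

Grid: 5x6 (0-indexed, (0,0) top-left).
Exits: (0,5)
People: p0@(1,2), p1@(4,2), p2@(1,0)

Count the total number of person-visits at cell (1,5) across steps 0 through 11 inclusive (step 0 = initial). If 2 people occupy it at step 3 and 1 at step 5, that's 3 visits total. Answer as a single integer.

Step 0: p0@(1,2) p1@(4,2) p2@(1,0) -> at (1,5): 0 [-], cum=0
Step 1: p0@(0,2) p1@(3,2) p2@(0,0) -> at (1,5): 0 [-], cum=0
Step 2: p0@(0,3) p1@(2,2) p2@(0,1) -> at (1,5): 0 [-], cum=0
Step 3: p0@(0,4) p1@(1,2) p2@(0,2) -> at (1,5): 0 [-], cum=0
Step 4: p0@ESC p1@(0,2) p2@(0,3) -> at (1,5): 0 [-], cum=0
Step 5: p0@ESC p1@(0,3) p2@(0,4) -> at (1,5): 0 [-], cum=0
Step 6: p0@ESC p1@(0,4) p2@ESC -> at (1,5): 0 [-], cum=0
Step 7: p0@ESC p1@ESC p2@ESC -> at (1,5): 0 [-], cum=0
Total visits = 0

Answer: 0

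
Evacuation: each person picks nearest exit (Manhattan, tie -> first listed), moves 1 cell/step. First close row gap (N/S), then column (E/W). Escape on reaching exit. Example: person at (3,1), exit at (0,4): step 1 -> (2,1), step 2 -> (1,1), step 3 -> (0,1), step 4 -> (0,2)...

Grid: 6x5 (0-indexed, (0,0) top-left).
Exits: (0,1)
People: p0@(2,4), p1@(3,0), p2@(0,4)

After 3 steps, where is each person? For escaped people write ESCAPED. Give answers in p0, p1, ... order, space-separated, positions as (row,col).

Step 1: p0:(2,4)->(1,4) | p1:(3,0)->(2,0) | p2:(0,4)->(0,3)
Step 2: p0:(1,4)->(0,4) | p1:(2,0)->(1,0) | p2:(0,3)->(0,2)
Step 3: p0:(0,4)->(0,3) | p1:(1,0)->(0,0) | p2:(0,2)->(0,1)->EXIT

(0,3) (0,0) ESCAPED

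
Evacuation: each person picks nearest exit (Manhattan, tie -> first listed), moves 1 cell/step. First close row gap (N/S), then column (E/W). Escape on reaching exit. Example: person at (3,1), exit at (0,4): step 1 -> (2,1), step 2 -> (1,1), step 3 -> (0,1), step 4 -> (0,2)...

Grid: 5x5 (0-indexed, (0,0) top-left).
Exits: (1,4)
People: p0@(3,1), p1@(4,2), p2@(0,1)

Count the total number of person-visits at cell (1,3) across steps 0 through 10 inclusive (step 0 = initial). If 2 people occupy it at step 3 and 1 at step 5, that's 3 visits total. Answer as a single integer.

Step 0: p0@(3,1) p1@(4,2) p2@(0,1) -> at (1,3): 0 [-], cum=0
Step 1: p0@(2,1) p1@(3,2) p2@(1,1) -> at (1,3): 0 [-], cum=0
Step 2: p0@(1,1) p1@(2,2) p2@(1,2) -> at (1,3): 0 [-], cum=0
Step 3: p0@(1,2) p1@(1,2) p2@(1,3) -> at (1,3): 1 [p2], cum=1
Step 4: p0@(1,3) p1@(1,3) p2@ESC -> at (1,3): 2 [p0,p1], cum=3
Step 5: p0@ESC p1@ESC p2@ESC -> at (1,3): 0 [-], cum=3
Total visits = 3

Answer: 3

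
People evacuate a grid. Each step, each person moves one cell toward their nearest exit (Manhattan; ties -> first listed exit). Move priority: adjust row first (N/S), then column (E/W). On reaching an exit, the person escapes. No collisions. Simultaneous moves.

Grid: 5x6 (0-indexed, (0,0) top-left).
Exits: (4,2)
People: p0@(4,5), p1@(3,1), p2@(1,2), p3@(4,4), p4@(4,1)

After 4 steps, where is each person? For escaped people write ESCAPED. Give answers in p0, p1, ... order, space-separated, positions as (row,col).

Step 1: p0:(4,5)->(4,4) | p1:(3,1)->(4,1) | p2:(1,2)->(2,2) | p3:(4,4)->(4,3) | p4:(4,1)->(4,2)->EXIT
Step 2: p0:(4,4)->(4,3) | p1:(4,1)->(4,2)->EXIT | p2:(2,2)->(3,2) | p3:(4,3)->(4,2)->EXIT | p4:escaped
Step 3: p0:(4,3)->(4,2)->EXIT | p1:escaped | p2:(3,2)->(4,2)->EXIT | p3:escaped | p4:escaped

ESCAPED ESCAPED ESCAPED ESCAPED ESCAPED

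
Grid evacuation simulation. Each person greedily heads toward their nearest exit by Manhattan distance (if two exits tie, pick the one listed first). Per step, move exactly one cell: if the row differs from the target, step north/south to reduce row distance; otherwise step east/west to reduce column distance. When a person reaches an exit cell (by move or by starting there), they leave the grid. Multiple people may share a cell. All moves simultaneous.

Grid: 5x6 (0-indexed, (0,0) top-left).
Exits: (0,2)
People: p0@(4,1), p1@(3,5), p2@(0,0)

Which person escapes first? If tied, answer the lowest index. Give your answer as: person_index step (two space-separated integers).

Step 1: p0:(4,1)->(3,1) | p1:(3,5)->(2,5) | p2:(0,0)->(0,1)
Step 2: p0:(3,1)->(2,1) | p1:(2,5)->(1,5) | p2:(0,1)->(0,2)->EXIT
Step 3: p0:(2,1)->(1,1) | p1:(1,5)->(0,5) | p2:escaped
Step 4: p0:(1,1)->(0,1) | p1:(0,5)->(0,4) | p2:escaped
Step 5: p0:(0,1)->(0,2)->EXIT | p1:(0,4)->(0,3) | p2:escaped
Step 6: p0:escaped | p1:(0,3)->(0,2)->EXIT | p2:escaped
Exit steps: [5, 6, 2]
First to escape: p2 at step 2

Answer: 2 2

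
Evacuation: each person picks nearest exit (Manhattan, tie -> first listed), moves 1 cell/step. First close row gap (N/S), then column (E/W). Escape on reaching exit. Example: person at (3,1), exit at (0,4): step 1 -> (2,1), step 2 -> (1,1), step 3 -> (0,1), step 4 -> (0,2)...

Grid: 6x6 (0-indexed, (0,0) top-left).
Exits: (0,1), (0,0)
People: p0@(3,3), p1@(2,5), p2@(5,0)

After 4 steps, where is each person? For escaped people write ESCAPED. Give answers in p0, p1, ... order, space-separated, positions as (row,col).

Step 1: p0:(3,3)->(2,3) | p1:(2,5)->(1,5) | p2:(5,0)->(4,0)
Step 2: p0:(2,3)->(1,3) | p1:(1,5)->(0,5) | p2:(4,0)->(3,0)
Step 3: p0:(1,3)->(0,3) | p1:(0,5)->(0,4) | p2:(3,0)->(2,0)
Step 4: p0:(0,3)->(0,2) | p1:(0,4)->(0,3) | p2:(2,0)->(1,0)

(0,2) (0,3) (1,0)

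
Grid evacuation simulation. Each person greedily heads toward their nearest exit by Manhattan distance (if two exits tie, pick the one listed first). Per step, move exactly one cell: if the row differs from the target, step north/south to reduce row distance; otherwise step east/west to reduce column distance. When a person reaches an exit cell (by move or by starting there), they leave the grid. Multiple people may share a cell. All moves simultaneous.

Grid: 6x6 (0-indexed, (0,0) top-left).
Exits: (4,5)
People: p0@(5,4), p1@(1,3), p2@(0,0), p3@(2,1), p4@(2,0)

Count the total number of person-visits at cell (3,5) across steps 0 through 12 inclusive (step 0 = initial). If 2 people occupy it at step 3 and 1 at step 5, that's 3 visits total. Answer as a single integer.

Answer: 0

Derivation:
Step 0: p0@(5,4) p1@(1,3) p2@(0,0) p3@(2,1) p4@(2,0) -> at (3,5): 0 [-], cum=0
Step 1: p0@(4,4) p1@(2,3) p2@(1,0) p3@(3,1) p4@(3,0) -> at (3,5): 0 [-], cum=0
Step 2: p0@ESC p1@(3,3) p2@(2,0) p3@(4,1) p4@(4,0) -> at (3,5): 0 [-], cum=0
Step 3: p0@ESC p1@(4,3) p2@(3,0) p3@(4,2) p4@(4,1) -> at (3,5): 0 [-], cum=0
Step 4: p0@ESC p1@(4,4) p2@(4,0) p3@(4,3) p4@(4,2) -> at (3,5): 0 [-], cum=0
Step 5: p0@ESC p1@ESC p2@(4,1) p3@(4,4) p4@(4,3) -> at (3,5): 0 [-], cum=0
Step 6: p0@ESC p1@ESC p2@(4,2) p3@ESC p4@(4,4) -> at (3,5): 0 [-], cum=0
Step 7: p0@ESC p1@ESC p2@(4,3) p3@ESC p4@ESC -> at (3,5): 0 [-], cum=0
Step 8: p0@ESC p1@ESC p2@(4,4) p3@ESC p4@ESC -> at (3,5): 0 [-], cum=0
Step 9: p0@ESC p1@ESC p2@ESC p3@ESC p4@ESC -> at (3,5): 0 [-], cum=0
Total visits = 0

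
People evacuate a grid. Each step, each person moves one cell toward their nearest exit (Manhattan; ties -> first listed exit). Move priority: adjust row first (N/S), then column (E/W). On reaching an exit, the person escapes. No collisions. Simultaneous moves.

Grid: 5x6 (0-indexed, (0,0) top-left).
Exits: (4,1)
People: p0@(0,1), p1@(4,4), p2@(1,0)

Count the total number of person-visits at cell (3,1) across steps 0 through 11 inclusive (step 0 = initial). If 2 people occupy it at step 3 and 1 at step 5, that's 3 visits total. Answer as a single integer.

Answer: 1

Derivation:
Step 0: p0@(0,1) p1@(4,4) p2@(1,0) -> at (3,1): 0 [-], cum=0
Step 1: p0@(1,1) p1@(4,3) p2@(2,0) -> at (3,1): 0 [-], cum=0
Step 2: p0@(2,1) p1@(4,2) p2@(3,0) -> at (3,1): 0 [-], cum=0
Step 3: p0@(3,1) p1@ESC p2@(4,0) -> at (3,1): 1 [p0], cum=1
Step 4: p0@ESC p1@ESC p2@ESC -> at (3,1): 0 [-], cum=1
Total visits = 1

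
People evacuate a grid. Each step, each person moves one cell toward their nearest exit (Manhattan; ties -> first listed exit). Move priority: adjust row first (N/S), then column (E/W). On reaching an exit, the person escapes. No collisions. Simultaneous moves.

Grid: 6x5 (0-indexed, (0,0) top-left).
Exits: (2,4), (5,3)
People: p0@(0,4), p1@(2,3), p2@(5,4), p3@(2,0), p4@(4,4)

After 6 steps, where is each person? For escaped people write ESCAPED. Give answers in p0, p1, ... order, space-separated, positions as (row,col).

Step 1: p0:(0,4)->(1,4) | p1:(2,3)->(2,4)->EXIT | p2:(5,4)->(5,3)->EXIT | p3:(2,0)->(2,1) | p4:(4,4)->(3,4)
Step 2: p0:(1,4)->(2,4)->EXIT | p1:escaped | p2:escaped | p3:(2,1)->(2,2) | p4:(3,4)->(2,4)->EXIT
Step 3: p0:escaped | p1:escaped | p2:escaped | p3:(2,2)->(2,3) | p4:escaped
Step 4: p0:escaped | p1:escaped | p2:escaped | p3:(2,3)->(2,4)->EXIT | p4:escaped

ESCAPED ESCAPED ESCAPED ESCAPED ESCAPED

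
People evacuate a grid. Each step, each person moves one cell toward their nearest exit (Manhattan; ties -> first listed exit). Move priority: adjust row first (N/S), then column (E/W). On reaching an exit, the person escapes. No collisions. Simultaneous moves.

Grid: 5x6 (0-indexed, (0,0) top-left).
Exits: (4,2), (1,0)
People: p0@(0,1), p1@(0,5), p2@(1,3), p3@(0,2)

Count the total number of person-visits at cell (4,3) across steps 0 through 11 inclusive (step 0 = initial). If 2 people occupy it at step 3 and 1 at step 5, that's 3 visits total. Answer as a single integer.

Answer: 0

Derivation:
Step 0: p0@(0,1) p1@(0,5) p2@(1,3) p3@(0,2) -> at (4,3): 0 [-], cum=0
Step 1: p0@(1,1) p1@(1,5) p2@(1,2) p3@(1,2) -> at (4,3): 0 [-], cum=0
Step 2: p0@ESC p1@(1,4) p2@(1,1) p3@(1,1) -> at (4,3): 0 [-], cum=0
Step 3: p0@ESC p1@(1,3) p2@ESC p3@ESC -> at (4,3): 0 [-], cum=0
Step 4: p0@ESC p1@(1,2) p2@ESC p3@ESC -> at (4,3): 0 [-], cum=0
Step 5: p0@ESC p1@(1,1) p2@ESC p3@ESC -> at (4,3): 0 [-], cum=0
Step 6: p0@ESC p1@ESC p2@ESC p3@ESC -> at (4,3): 0 [-], cum=0
Total visits = 0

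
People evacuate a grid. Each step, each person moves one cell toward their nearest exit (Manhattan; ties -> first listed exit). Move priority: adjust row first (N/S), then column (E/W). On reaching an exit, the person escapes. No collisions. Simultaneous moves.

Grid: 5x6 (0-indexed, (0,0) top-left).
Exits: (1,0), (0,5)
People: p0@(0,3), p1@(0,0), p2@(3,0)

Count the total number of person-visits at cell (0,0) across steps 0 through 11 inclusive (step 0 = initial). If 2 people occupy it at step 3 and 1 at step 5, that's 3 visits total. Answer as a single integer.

Step 0: p0@(0,3) p1@(0,0) p2@(3,0) -> at (0,0): 1 [p1], cum=1
Step 1: p0@(0,4) p1@ESC p2@(2,0) -> at (0,0): 0 [-], cum=1
Step 2: p0@ESC p1@ESC p2@ESC -> at (0,0): 0 [-], cum=1
Total visits = 1

Answer: 1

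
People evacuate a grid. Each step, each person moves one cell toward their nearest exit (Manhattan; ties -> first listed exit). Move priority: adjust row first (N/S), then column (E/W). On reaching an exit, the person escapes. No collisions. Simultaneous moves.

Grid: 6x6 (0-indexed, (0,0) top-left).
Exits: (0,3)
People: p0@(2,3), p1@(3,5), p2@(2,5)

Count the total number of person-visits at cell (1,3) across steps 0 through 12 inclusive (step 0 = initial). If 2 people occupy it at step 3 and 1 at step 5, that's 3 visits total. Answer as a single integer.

Answer: 1

Derivation:
Step 0: p0@(2,3) p1@(3,5) p2@(2,5) -> at (1,3): 0 [-], cum=0
Step 1: p0@(1,3) p1@(2,5) p2@(1,5) -> at (1,3): 1 [p0], cum=1
Step 2: p0@ESC p1@(1,5) p2@(0,5) -> at (1,3): 0 [-], cum=1
Step 3: p0@ESC p1@(0,5) p2@(0,4) -> at (1,3): 0 [-], cum=1
Step 4: p0@ESC p1@(0,4) p2@ESC -> at (1,3): 0 [-], cum=1
Step 5: p0@ESC p1@ESC p2@ESC -> at (1,3): 0 [-], cum=1
Total visits = 1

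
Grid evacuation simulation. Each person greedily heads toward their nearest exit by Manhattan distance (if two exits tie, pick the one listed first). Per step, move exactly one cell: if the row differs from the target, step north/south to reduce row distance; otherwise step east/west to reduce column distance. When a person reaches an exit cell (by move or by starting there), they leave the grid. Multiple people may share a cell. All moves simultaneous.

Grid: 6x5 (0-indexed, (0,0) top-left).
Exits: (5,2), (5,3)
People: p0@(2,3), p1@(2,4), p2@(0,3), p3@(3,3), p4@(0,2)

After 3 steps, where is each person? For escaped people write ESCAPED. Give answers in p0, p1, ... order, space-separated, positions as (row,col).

Step 1: p0:(2,3)->(3,3) | p1:(2,4)->(3,4) | p2:(0,3)->(1,3) | p3:(3,3)->(4,3) | p4:(0,2)->(1,2)
Step 2: p0:(3,3)->(4,3) | p1:(3,4)->(4,4) | p2:(1,3)->(2,3) | p3:(4,3)->(5,3)->EXIT | p4:(1,2)->(2,2)
Step 3: p0:(4,3)->(5,3)->EXIT | p1:(4,4)->(5,4) | p2:(2,3)->(3,3) | p3:escaped | p4:(2,2)->(3,2)

ESCAPED (5,4) (3,3) ESCAPED (3,2)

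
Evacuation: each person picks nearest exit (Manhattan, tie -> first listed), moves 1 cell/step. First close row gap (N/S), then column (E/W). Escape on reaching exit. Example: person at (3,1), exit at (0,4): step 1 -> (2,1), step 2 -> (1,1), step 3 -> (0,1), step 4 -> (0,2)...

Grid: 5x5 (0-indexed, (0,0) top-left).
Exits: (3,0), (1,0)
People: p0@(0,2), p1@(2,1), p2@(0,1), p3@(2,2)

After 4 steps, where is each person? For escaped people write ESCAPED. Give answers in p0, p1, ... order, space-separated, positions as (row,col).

Step 1: p0:(0,2)->(1,2) | p1:(2,1)->(3,1) | p2:(0,1)->(1,1) | p3:(2,2)->(3,2)
Step 2: p0:(1,2)->(1,1) | p1:(3,1)->(3,0)->EXIT | p2:(1,1)->(1,0)->EXIT | p3:(3,2)->(3,1)
Step 3: p0:(1,1)->(1,0)->EXIT | p1:escaped | p2:escaped | p3:(3,1)->(3,0)->EXIT

ESCAPED ESCAPED ESCAPED ESCAPED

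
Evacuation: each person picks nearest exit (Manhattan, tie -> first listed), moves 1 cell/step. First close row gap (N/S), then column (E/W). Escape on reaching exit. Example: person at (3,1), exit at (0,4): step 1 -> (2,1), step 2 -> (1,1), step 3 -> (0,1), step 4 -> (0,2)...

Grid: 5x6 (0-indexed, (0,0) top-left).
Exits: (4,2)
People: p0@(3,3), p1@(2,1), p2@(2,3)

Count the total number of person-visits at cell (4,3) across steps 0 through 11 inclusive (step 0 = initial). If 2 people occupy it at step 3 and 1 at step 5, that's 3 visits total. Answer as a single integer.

Step 0: p0@(3,3) p1@(2,1) p2@(2,3) -> at (4,3): 0 [-], cum=0
Step 1: p0@(4,3) p1@(3,1) p2@(3,3) -> at (4,3): 1 [p0], cum=1
Step 2: p0@ESC p1@(4,1) p2@(4,3) -> at (4,3): 1 [p2], cum=2
Step 3: p0@ESC p1@ESC p2@ESC -> at (4,3): 0 [-], cum=2
Total visits = 2

Answer: 2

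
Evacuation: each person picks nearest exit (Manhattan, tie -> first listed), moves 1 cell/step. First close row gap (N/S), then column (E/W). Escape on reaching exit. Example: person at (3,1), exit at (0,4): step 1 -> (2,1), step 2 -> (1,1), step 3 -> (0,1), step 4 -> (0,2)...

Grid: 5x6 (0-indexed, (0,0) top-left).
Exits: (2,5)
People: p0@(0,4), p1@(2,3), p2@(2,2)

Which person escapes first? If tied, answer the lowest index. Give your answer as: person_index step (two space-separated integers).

Answer: 1 2

Derivation:
Step 1: p0:(0,4)->(1,4) | p1:(2,3)->(2,4) | p2:(2,2)->(2,3)
Step 2: p0:(1,4)->(2,4) | p1:(2,4)->(2,5)->EXIT | p2:(2,3)->(2,4)
Step 3: p0:(2,4)->(2,5)->EXIT | p1:escaped | p2:(2,4)->(2,5)->EXIT
Exit steps: [3, 2, 3]
First to escape: p1 at step 2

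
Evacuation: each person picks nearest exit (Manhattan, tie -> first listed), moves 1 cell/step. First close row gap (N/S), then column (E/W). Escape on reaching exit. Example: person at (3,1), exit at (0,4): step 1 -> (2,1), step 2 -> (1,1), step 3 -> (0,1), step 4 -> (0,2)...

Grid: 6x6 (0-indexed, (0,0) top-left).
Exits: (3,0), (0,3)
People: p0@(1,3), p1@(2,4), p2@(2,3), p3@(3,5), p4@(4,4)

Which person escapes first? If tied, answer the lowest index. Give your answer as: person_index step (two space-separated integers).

Answer: 0 1

Derivation:
Step 1: p0:(1,3)->(0,3)->EXIT | p1:(2,4)->(1,4) | p2:(2,3)->(1,3) | p3:(3,5)->(3,4) | p4:(4,4)->(3,4)
Step 2: p0:escaped | p1:(1,4)->(0,4) | p2:(1,3)->(0,3)->EXIT | p3:(3,4)->(3,3) | p4:(3,4)->(3,3)
Step 3: p0:escaped | p1:(0,4)->(0,3)->EXIT | p2:escaped | p3:(3,3)->(3,2) | p4:(3,3)->(3,2)
Step 4: p0:escaped | p1:escaped | p2:escaped | p3:(3,2)->(3,1) | p4:(3,2)->(3,1)
Step 5: p0:escaped | p1:escaped | p2:escaped | p3:(3,1)->(3,0)->EXIT | p4:(3,1)->(3,0)->EXIT
Exit steps: [1, 3, 2, 5, 5]
First to escape: p0 at step 1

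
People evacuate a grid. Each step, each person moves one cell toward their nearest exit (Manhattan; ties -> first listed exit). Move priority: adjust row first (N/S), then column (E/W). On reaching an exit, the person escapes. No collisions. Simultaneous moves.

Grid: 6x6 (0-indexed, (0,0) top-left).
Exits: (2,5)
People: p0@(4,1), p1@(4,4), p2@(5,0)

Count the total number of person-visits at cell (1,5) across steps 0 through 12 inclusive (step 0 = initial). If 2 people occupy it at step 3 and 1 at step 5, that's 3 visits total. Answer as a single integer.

Step 0: p0@(4,1) p1@(4,4) p2@(5,0) -> at (1,5): 0 [-], cum=0
Step 1: p0@(3,1) p1@(3,4) p2@(4,0) -> at (1,5): 0 [-], cum=0
Step 2: p0@(2,1) p1@(2,4) p2@(3,0) -> at (1,5): 0 [-], cum=0
Step 3: p0@(2,2) p1@ESC p2@(2,0) -> at (1,5): 0 [-], cum=0
Step 4: p0@(2,3) p1@ESC p2@(2,1) -> at (1,5): 0 [-], cum=0
Step 5: p0@(2,4) p1@ESC p2@(2,2) -> at (1,5): 0 [-], cum=0
Step 6: p0@ESC p1@ESC p2@(2,3) -> at (1,5): 0 [-], cum=0
Step 7: p0@ESC p1@ESC p2@(2,4) -> at (1,5): 0 [-], cum=0
Step 8: p0@ESC p1@ESC p2@ESC -> at (1,5): 0 [-], cum=0
Total visits = 0

Answer: 0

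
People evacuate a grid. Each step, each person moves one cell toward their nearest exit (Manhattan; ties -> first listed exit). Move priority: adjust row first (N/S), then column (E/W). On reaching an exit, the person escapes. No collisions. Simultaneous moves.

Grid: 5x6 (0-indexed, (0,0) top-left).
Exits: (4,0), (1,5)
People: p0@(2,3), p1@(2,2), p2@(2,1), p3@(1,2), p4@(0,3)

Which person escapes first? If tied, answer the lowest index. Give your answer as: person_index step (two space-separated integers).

Answer: 0 3

Derivation:
Step 1: p0:(2,3)->(1,3) | p1:(2,2)->(3,2) | p2:(2,1)->(3,1) | p3:(1,2)->(1,3) | p4:(0,3)->(1,3)
Step 2: p0:(1,3)->(1,4) | p1:(3,2)->(4,2) | p2:(3,1)->(4,1) | p3:(1,3)->(1,4) | p4:(1,3)->(1,4)
Step 3: p0:(1,4)->(1,5)->EXIT | p1:(4,2)->(4,1) | p2:(4,1)->(4,0)->EXIT | p3:(1,4)->(1,5)->EXIT | p4:(1,4)->(1,5)->EXIT
Step 4: p0:escaped | p1:(4,1)->(4,0)->EXIT | p2:escaped | p3:escaped | p4:escaped
Exit steps: [3, 4, 3, 3, 3]
First to escape: p0 at step 3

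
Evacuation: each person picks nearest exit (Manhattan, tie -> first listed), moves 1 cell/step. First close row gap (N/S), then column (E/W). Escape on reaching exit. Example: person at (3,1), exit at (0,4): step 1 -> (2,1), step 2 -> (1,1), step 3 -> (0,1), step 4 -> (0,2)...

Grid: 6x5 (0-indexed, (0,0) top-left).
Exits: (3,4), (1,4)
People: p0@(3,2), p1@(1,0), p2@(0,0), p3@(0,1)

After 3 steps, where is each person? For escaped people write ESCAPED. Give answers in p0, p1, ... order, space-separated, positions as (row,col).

Step 1: p0:(3,2)->(3,3) | p1:(1,0)->(1,1) | p2:(0,0)->(1,0) | p3:(0,1)->(1,1)
Step 2: p0:(3,3)->(3,4)->EXIT | p1:(1,1)->(1,2) | p2:(1,0)->(1,1) | p3:(1,1)->(1,2)
Step 3: p0:escaped | p1:(1,2)->(1,3) | p2:(1,1)->(1,2) | p3:(1,2)->(1,3)

ESCAPED (1,3) (1,2) (1,3)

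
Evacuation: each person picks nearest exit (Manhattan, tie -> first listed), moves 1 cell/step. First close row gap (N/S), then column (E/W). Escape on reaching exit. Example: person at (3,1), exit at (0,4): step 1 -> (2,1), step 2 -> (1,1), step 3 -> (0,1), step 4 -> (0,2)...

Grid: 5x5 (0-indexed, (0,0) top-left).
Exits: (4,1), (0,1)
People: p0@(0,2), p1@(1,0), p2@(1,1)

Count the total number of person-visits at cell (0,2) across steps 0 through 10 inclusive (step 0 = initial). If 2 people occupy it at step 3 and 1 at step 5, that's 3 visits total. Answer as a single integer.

Answer: 1

Derivation:
Step 0: p0@(0,2) p1@(1,0) p2@(1,1) -> at (0,2): 1 [p0], cum=1
Step 1: p0@ESC p1@(0,0) p2@ESC -> at (0,2): 0 [-], cum=1
Step 2: p0@ESC p1@ESC p2@ESC -> at (0,2): 0 [-], cum=1
Total visits = 1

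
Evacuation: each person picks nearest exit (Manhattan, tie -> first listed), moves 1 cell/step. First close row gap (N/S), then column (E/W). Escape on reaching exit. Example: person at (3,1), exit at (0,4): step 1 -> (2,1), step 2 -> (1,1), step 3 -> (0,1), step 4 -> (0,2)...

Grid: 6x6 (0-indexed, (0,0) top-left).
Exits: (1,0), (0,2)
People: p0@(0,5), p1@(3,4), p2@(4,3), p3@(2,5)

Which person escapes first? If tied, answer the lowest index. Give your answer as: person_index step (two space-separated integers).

Step 1: p0:(0,5)->(0,4) | p1:(3,4)->(2,4) | p2:(4,3)->(3,3) | p3:(2,5)->(1,5)
Step 2: p0:(0,4)->(0,3) | p1:(2,4)->(1,4) | p2:(3,3)->(2,3) | p3:(1,5)->(0,5)
Step 3: p0:(0,3)->(0,2)->EXIT | p1:(1,4)->(0,4) | p2:(2,3)->(1,3) | p3:(0,5)->(0,4)
Step 4: p0:escaped | p1:(0,4)->(0,3) | p2:(1,3)->(0,3) | p3:(0,4)->(0,3)
Step 5: p0:escaped | p1:(0,3)->(0,2)->EXIT | p2:(0,3)->(0,2)->EXIT | p3:(0,3)->(0,2)->EXIT
Exit steps: [3, 5, 5, 5]
First to escape: p0 at step 3

Answer: 0 3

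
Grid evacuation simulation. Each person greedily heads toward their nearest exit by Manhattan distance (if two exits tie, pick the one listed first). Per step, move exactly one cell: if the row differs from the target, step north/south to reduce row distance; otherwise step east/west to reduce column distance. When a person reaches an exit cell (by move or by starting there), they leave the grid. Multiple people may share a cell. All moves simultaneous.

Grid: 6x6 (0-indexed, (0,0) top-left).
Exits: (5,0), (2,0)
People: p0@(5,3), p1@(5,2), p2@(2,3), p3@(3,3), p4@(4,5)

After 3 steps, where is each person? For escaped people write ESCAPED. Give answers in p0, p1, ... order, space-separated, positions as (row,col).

Step 1: p0:(5,3)->(5,2) | p1:(5,2)->(5,1) | p2:(2,3)->(2,2) | p3:(3,3)->(2,3) | p4:(4,5)->(5,5)
Step 2: p0:(5,2)->(5,1) | p1:(5,1)->(5,0)->EXIT | p2:(2,2)->(2,1) | p3:(2,3)->(2,2) | p4:(5,5)->(5,4)
Step 3: p0:(5,1)->(5,0)->EXIT | p1:escaped | p2:(2,1)->(2,0)->EXIT | p3:(2,2)->(2,1) | p4:(5,4)->(5,3)

ESCAPED ESCAPED ESCAPED (2,1) (5,3)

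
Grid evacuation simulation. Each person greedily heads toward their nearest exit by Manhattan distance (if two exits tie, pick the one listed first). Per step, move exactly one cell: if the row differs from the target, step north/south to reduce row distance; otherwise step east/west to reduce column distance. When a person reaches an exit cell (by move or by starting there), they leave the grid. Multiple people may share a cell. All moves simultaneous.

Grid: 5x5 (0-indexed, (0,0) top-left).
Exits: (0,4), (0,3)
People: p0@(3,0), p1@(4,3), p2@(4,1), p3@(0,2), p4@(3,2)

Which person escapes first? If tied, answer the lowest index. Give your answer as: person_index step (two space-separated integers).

Answer: 3 1

Derivation:
Step 1: p0:(3,0)->(2,0) | p1:(4,3)->(3,3) | p2:(4,1)->(3,1) | p3:(0,2)->(0,3)->EXIT | p4:(3,2)->(2,2)
Step 2: p0:(2,0)->(1,0) | p1:(3,3)->(2,3) | p2:(3,1)->(2,1) | p3:escaped | p4:(2,2)->(1,2)
Step 3: p0:(1,0)->(0,0) | p1:(2,3)->(1,3) | p2:(2,1)->(1,1) | p3:escaped | p4:(1,2)->(0,2)
Step 4: p0:(0,0)->(0,1) | p1:(1,3)->(0,3)->EXIT | p2:(1,1)->(0,1) | p3:escaped | p4:(0,2)->(0,3)->EXIT
Step 5: p0:(0,1)->(0,2) | p1:escaped | p2:(0,1)->(0,2) | p3:escaped | p4:escaped
Step 6: p0:(0,2)->(0,3)->EXIT | p1:escaped | p2:(0,2)->(0,3)->EXIT | p3:escaped | p4:escaped
Exit steps: [6, 4, 6, 1, 4]
First to escape: p3 at step 1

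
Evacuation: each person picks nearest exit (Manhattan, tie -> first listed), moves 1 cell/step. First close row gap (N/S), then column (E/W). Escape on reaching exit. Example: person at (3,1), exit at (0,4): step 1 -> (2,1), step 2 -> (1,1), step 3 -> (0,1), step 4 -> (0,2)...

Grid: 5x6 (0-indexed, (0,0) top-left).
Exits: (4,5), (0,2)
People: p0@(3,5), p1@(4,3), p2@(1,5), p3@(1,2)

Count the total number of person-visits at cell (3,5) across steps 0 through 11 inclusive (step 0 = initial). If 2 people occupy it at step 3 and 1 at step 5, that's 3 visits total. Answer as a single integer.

Answer: 2

Derivation:
Step 0: p0@(3,5) p1@(4,3) p2@(1,5) p3@(1,2) -> at (3,5): 1 [p0], cum=1
Step 1: p0@ESC p1@(4,4) p2@(2,5) p3@ESC -> at (3,5): 0 [-], cum=1
Step 2: p0@ESC p1@ESC p2@(3,5) p3@ESC -> at (3,5): 1 [p2], cum=2
Step 3: p0@ESC p1@ESC p2@ESC p3@ESC -> at (3,5): 0 [-], cum=2
Total visits = 2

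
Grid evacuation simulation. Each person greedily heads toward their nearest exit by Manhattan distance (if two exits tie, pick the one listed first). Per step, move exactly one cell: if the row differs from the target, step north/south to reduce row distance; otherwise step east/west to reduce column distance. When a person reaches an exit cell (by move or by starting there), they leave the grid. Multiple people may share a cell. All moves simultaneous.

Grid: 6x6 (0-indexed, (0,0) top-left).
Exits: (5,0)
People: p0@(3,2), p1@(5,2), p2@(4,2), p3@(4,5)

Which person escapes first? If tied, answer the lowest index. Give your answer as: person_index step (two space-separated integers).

Answer: 1 2

Derivation:
Step 1: p0:(3,2)->(4,2) | p1:(5,2)->(5,1) | p2:(4,2)->(5,2) | p3:(4,5)->(5,5)
Step 2: p0:(4,2)->(5,2) | p1:(5,1)->(5,0)->EXIT | p2:(5,2)->(5,1) | p3:(5,5)->(5,4)
Step 3: p0:(5,2)->(5,1) | p1:escaped | p2:(5,1)->(5,0)->EXIT | p3:(5,4)->(5,3)
Step 4: p0:(5,1)->(5,0)->EXIT | p1:escaped | p2:escaped | p3:(5,3)->(5,2)
Step 5: p0:escaped | p1:escaped | p2:escaped | p3:(5,2)->(5,1)
Step 6: p0:escaped | p1:escaped | p2:escaped | p3:(5,1)->(5,0)->EXIT
Exit steps: [4, 2, 3, 6]
First to escape: p1 at step 2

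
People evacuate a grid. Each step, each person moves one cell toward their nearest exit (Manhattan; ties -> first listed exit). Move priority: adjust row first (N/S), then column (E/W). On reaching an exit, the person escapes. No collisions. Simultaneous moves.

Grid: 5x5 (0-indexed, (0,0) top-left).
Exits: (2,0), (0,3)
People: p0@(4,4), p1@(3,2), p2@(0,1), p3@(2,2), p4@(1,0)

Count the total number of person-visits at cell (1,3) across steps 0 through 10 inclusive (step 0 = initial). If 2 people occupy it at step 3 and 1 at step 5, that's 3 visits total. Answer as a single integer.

Answer: 0

Derivation:
Step 0: p0@(4,4) p1@(3,2) p2@(0,1) p3@(2,2) p4@(1,0) -> at (1,3): 0 [-], cum=0
Step 1: p0@(3,4) p1@(2,2) p2@(0,2) p3@(2,1) p4@ESC -> at (1,3): 0 [-], cum=0
Step 2: p0@(2,4) p1@(2,1) p2@ESC p3@ESC p4@ESC -> at (1,3): 0 [-], cum=0
Step 3: p0@(1,4) p1@ESC p2@ESC p3@ESC p4@ESC -> at (1,3): 0 [-], cum=0
Step 4: p0@(0,4) p1@ESC p2@ESC p3@ESC p4@ESC -> at (1,3): 0 [-], cum=0
Step 5: p0@ESC p1@ESC p2@ESC p3@ESC p4@ESC -> at (1,3): 0 [-], cum=0
Total visits = 0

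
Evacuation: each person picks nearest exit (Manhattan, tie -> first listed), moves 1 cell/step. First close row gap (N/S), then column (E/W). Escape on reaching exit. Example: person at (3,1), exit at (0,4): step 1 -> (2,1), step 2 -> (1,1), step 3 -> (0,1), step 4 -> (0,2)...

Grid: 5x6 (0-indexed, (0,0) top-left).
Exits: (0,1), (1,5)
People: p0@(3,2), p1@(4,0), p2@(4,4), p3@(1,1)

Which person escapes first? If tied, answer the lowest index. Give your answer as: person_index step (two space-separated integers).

Step 1: p0:(3,2)->(2,2) | p1:(4,0)->(3,0) | p2:(4,4)->(3,4) | p3:(1,1)->(0,1)->EXIT
Step 2: p0:(2,2)->(1,2) | p1:(3,0)->(2,0) | p2:(3,4)->(2,4) | p3:escaped
Step 3: p0:(1,2)->(0,2) | p1:(2,0)->(1,0) | p2:(2,4)->(1,4) | p3:escaped
Step 4: p0:(0,2)->(0,1)->EXIT | p1:(1,0)->(0,0) | p2:(1,4)->(1,5)->EXIT | p3:escaped
Step 5: p0:escaped | p1:(0,0)->(0,1)->EXIT | p2:escaped | p3:escaped
Exit steps: [4, 5, 4, 1]
First to escape: p3 at step 1

Answer: 3 1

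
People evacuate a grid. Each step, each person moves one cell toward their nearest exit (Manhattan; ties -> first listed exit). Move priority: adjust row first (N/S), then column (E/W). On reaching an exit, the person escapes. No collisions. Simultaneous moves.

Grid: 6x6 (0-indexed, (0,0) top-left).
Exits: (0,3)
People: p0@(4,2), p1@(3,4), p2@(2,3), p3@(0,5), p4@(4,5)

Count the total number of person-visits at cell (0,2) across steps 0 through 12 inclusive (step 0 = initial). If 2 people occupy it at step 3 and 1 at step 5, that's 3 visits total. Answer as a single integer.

Step 0: p0@(4,2) p1@(3,4) p2@(2,3) p3@(0,5) p4@(4,5) -> at (0,2): 0 [-], cum=0
Step 1: p0@(3,2) p1@(2,4) p2@(1,3) p3@(0,4) p4@(3,5) -> at (0,2): 0 [-], cum=0
Step 2: p0@(2,2) p1@(1,4) p2@ESC p3@ESC p4@(2,5) -> at (0,2): 0 [-], cum=0
Step 3: p0@(1,2) p1@(0,4) p2@ESC p3@ESC p4@(1,5) -> at (0,2): 0 [-], cum=0
Step 4: p0@(0,2) p1@ESC p2@ESC p3@ESC p4@(0,5) -> at (0,2): 1 [p0], cum=1
Step 5: p0@ESC p1@ESC p2@ESC p3@ESC p4@(0,4) -> at (0,2): 0 [-], cum=1
Step 6: p0@ESC p1@ESC p2@ESC p3@ESC p4@ESC -> at (0,2): 0 [-], cum=1
Total visits = 1

Answer: 1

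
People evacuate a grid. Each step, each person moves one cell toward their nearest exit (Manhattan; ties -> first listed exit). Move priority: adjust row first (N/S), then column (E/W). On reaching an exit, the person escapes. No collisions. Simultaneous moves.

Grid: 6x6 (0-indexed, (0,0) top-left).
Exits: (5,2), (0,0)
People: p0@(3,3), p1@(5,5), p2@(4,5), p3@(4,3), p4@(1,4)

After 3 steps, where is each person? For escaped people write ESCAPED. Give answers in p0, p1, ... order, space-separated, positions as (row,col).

Step 1: p0:(3,3)->(4,3) | p1:(5,5)->(5,4) | p2:(4,5)->(5,5) | p3:(4,3)->(5,3) | p4:(1,4)->(0,4)
Step 2: p0:(4,3)->(5,3) | p1:(5,4)->(5,3) | p2:(5,5)->(5,4) | p3:(5,3)->(5,2)->EXIT | p4:(0,4)->(0,3)
Step 3: p0:(5,3)->(5,2)->EXIT | p1:(5,3)->(5,2)->EXIT | p2:(5,4)->(5,3) | p3:escaped | p4:(0,3)->(0,2)

ESCAPED ESCAPED (5,3) ESCAPED (0,2)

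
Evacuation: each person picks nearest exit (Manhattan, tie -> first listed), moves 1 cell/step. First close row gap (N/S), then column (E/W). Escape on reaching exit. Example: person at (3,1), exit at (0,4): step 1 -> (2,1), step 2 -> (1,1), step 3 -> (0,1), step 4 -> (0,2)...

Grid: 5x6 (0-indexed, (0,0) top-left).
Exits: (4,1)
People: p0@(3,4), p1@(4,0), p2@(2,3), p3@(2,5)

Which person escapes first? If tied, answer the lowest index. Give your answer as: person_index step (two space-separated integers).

Answer: 1 1

Derivation:
Step 1: p0:(3,4)->(4,4) | p1:(4,0)->(4,1)->EXIT | p2:(2,3)->(3,3) | p3:(2,5)->(3,5)
Step 2: p0:(4,4)->(4,3) | p1:escaped | p2:(3,3)->(4,3) | p3:(3,5)->(4,5)
Step 3: p0:(4,3)->(4,2) | p1:escaped | p2:(4,3)->(4,2) | p3:(4,5)->(4,4)
Step 4: p0:(4,2)->(4,1)->EXIT | p1:escaped | p2:(4,2)->(4,1)->EXIT | p3:(4,4)->(4,3)
Step 5: p0:escaped | p1:escaped | p2:escaped | p3:(4,3)->(4,2)
Step 6: p0:escaped | p1:escaped | p2:escaped | p3:(4,2)->(4,1)->EXIT
Exit steps: [4, 1, 4, 6]
First to escape: p1 at step 1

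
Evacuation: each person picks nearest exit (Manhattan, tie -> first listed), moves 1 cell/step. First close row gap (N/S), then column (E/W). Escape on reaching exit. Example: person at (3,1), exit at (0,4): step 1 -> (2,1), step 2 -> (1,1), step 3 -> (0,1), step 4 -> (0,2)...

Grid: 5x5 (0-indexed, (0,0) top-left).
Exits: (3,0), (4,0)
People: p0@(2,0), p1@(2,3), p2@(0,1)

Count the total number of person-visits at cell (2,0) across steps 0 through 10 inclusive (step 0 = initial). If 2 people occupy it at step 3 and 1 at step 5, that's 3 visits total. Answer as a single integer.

Answer: 1

Derivation:
Step 0: p0@(2,0) p1@(2,3) p2@(0,1) -> at (2,0): 1 [p0], cum=1
Step 1: p0@ESC p1@(3,3) p2@(1,1) -> at (2,0): 0 [-], cum=1
Step 2: p0@ESC p1@(3,2) p2@(2,1) -> at (2,0): 0 [-], cum=1
Step 3: p0@ESC p1@(3,1) p2@(3,1) -> at (2,0): 0 [-], cum=1
Step 4: p0@ESC p1@ESC p2@ESC -> at (2,0): 0 [-], cum=1
Total visits = 1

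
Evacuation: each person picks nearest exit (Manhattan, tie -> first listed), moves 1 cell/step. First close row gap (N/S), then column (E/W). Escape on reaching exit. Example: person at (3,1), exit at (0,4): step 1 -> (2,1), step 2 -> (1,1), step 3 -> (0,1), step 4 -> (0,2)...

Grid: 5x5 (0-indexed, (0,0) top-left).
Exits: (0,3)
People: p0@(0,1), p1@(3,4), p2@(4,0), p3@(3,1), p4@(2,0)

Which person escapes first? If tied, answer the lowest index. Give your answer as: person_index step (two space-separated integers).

Answer: 0 2

Derivation:
Step 1: p0:(0,1)->(0,2) | p1:(3,4)->(2,4) | p2:(4,0)->(3,0) | p3:(3,1)->(2,1) | p4:(2,0)->(1,0)
Step 2: p0:(0,2)->(0,3)->EXIT | p1:(2,4)->(1,4) | p2:(3,0)->(2,0) | p3:(2,1)->(1,1) | p4:(1,0)->(0,0)
Step 3: p0:escaped | p1:(1,4)->(0,4) | p2:(2,0)->(1,0) | p3:(1,1)->(0,1) | p4:(0,0)->(0,1)
Step 4: p0:escaped | p1:(0,4)->(0,3)->EXIT | p2:(1,0)->(0,0) | p3:(0,1)->(0,2) | p4:(0,1)->(0,2)
Step 5: p0:escaped | p1:escaped | p2:(0,0)->(0,1) | p3:(0,2)->(0,3)->EXIT | p4:(0,2)->(0,3)->EXIT
Step 6: p0:escaped | p1:escaped | p2:(0,1)->(0,2) | p3:escaped | p4:escaped
Step 7: p0:escaped | p1:escaped | p2:(0,2)->(0,3)->EXIT | p3:escaped | p4:escaped
Exit steps: [2, 4, 7, 5, 5]
First to escape: p0 at step 2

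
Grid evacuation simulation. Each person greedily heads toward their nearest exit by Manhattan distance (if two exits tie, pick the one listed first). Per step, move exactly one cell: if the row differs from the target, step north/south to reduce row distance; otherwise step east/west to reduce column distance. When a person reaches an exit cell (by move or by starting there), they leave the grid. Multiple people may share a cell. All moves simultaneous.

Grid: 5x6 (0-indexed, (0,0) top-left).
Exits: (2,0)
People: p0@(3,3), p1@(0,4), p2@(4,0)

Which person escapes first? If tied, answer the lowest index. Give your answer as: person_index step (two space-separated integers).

Answer: 2 2

Derivation:
Step 1: p0:(3,3)->(2,3) | p1:(0,4)->(1,4) | p2:(4,0)->(3,0)
Step 2: p0:(2,3)->(2,2) | p1:(1,4)->(2,4) | p2:(3,0)->(2,0)->EXIT
Step 3: p0:(2,2)->(2,1) | p1:(2,4)->(2,3) | p2:escaped
Step 4: p0:(2,1)->(2,0)->EXIT | p1:(2,3)->(2,2) | p2:escaped
Step 5: p0:escaped | p1:(2,2)->(2,1) | p2:escaped
Step 6: p0:escaped | p1:(2,1)->(2,0)->EXIT | p2:escaped
Exit steps: [4, 6, 2]
First to escape: p2 at step 2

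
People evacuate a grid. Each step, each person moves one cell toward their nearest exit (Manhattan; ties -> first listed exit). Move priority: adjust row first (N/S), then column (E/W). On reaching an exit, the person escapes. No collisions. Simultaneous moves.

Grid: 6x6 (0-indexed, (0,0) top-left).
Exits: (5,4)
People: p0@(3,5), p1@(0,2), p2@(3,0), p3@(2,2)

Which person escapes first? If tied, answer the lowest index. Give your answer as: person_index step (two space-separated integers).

Answer: 0 3

Derivation:
Step 1: p0:(3,5)->(4,5) | p1:(0,2)->(1,2) | p2:(3,0)->(4,0) | p3:(2,2)->(3,2)
Step 2: p0:(4,5)->(5,5) | p1:(1,2)->(2,2) | p2:(4,0)->(5,0) | p3:(3,2)->(4,2)
Step 3: p0:(5,5)->(5,4)->EXIT | p1:(2,2)->(3,2) | p2:(5,0)->(5,1) | p3:(4,2)->(5,2)
Step 4: p0:escaped | p1:(3,2)->(4,2) | p2:(5,1)->(5,2) | p3:(5,2)->(5,3)
Step 5: p0:escaped | p1:(4,2)->(5,2) | p2:(5,2)->(5,3) | p3:(5,3)->(5,4)->EXIT
Step 6: p0:escaped | p1:(5,2)->(5,3) | p2:(5,3)->(5,4)->EXIT | p3:escaped
Step 7: p0:escaped | p1:(5,3)->(5,4)->EXIT | p2:escaped | p3:escaped
Exit steps: [3, 7, 6, 5]
First to escape: p0 at step 3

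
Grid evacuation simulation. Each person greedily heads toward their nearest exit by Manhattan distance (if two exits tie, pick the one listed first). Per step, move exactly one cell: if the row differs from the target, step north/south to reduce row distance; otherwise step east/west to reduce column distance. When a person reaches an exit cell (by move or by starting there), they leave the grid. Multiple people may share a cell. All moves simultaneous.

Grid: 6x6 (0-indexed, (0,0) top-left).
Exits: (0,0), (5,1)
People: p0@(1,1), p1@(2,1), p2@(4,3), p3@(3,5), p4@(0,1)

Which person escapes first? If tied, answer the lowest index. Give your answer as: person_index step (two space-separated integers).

Step 1: p0:(1,1)->(0,1) | p1:(2,1)->(1,1) | p2:(4,3)->(5,3) | p3:(3,5)->(4,5) | p4:(0,1)->(0,0)->EXIT
Step 2: p0:(0,1)->(0,0)->EXIT | p1:(1,1)->(0,1) | p2:(5,3)->(5,2) | p3:(4,5)->(5,5) | p4:escaped
Step 3: p0:escaped | p1:(0,1)->(0,0)->EXIT | p2:(5,2)->(5,1)->EXIT | p3:(5,5)->(5,4) | p4:escaped
Step 4: p0:escaped | p1:escaped | p2:escaped | p3:(5,4)->(5,3) | p4:escaped
Step 5: p0:escaped | p1:escaped | p2:escaped | p3:(5,3)->(5,2) | p4:escaped
Step 6: p0:escaped | p1:escaped | p2:escaped | p3:(5,2)->(5,1)->EXIT | p4:escaped
Exit steps: [2, 3, 3, 6, 1]
First to escape: p4 at step 1

Answer: 4 1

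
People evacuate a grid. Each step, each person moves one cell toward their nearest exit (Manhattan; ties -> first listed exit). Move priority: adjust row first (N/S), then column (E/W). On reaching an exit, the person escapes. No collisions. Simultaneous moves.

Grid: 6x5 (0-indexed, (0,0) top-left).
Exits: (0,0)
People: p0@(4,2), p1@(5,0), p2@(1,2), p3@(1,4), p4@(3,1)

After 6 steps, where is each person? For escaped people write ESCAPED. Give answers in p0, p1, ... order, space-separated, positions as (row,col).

Step 1: p0:(4,2)->(3,2) | p1:(5,0)->(4,0) | p2:(1,2)->(0,2) | p3:(1,4)->(0,4) | p4:(3,1)->(2,1)
Step 2: p0:(3,2)->(2,2) | p1:(4,0)->(3,0) | p2:(0,2)->(0,1) | p3:(0,4)->(0,3) | p4:(2,1)->(1,1)
Step 3: p0:(2,2)->(1,2) | p1:(3,0)->(2,0) | p2:(0,1)->(0,0)->EXIT | p3:(0,3)->(0,2) | p4:(1,1)->(0,1)
Step 4: p0:(1,2)->(0,2) | p1:(2,0)->(1,0) | p2:escaped | p3:(0,2)->(0,1) | p4:(0,1)->(0,0)->EXIT
Step 5: p0:(0,2)->(0,1) | p1:(1,0)->(0,0)->EXIT | p2:escaped | p3:(0,1)->(0,0)->EXIT | p4:escaped
Step 6: p0:(0,1)->(0,0)->EXIT | p1:escaped | p2:escaped | p3:escaped | p4:escaped

ESCAPED ESCAPED ESCAPED ESCAPED ESCAPED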